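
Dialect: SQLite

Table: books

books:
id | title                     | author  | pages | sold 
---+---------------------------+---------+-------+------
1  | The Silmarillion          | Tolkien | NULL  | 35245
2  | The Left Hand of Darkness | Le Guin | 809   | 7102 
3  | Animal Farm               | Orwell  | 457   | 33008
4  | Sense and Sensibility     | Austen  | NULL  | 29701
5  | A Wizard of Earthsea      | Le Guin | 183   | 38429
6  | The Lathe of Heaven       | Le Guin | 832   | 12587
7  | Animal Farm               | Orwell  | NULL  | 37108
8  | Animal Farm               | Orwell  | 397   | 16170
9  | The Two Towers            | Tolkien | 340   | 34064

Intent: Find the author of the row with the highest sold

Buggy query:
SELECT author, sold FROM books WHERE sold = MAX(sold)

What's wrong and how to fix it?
Bug: MAX(sold) is an aggregate and cannot be used directly in WHERE

Fix: Use a subquery: WHERE sold = (SELECT MAX(sold) FROM books)

Corrected query:
SELECT author, sold FROM books WHERE sold = (SELECT MAX(sold) FROM books)

Result:
author  | sold 
--------+------
Le Guin | 38429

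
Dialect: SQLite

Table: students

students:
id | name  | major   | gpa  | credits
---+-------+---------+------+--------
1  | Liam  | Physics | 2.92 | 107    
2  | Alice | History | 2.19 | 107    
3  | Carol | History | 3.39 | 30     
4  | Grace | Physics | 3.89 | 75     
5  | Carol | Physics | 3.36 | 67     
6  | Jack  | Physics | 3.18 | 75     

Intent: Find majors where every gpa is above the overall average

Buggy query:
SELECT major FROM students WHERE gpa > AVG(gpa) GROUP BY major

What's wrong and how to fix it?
Bug: AVG() is an aggregate; it can't sit directly in WHERE

Fix: Use a subquery for AVG and a HAVING MIN(...) filter so the condition holds for every row in the group

Corrected query:
SELECT major FROM students GROUP BY major HAVING MIN(gpa) > (SELECT AVG(gpa) FROM students)

Result:
(no rows)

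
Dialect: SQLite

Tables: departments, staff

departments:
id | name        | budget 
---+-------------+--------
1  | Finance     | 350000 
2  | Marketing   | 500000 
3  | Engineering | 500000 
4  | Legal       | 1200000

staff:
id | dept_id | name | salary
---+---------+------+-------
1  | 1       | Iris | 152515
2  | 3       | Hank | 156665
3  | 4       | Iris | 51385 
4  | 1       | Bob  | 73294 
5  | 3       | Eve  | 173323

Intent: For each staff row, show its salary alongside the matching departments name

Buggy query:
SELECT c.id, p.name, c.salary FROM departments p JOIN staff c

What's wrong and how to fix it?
Bug: Missing join condition: each staff row is matched to all departments rows instead of just its own

Fix: Add ON c.dept_id = p.id to the JOIN

Corrected query:
SELECT c.id, p.name, c.salary FROM departments p JOIN staff c ON c.dept_id = p.id

Result:
id | name        | salary
---+-------------+-------
1  | Finance     | 152515
2  | Engineering | 156665
3  | Legal       | 51385 
4  | Finance     | 73294 
5  | Engineering | 173323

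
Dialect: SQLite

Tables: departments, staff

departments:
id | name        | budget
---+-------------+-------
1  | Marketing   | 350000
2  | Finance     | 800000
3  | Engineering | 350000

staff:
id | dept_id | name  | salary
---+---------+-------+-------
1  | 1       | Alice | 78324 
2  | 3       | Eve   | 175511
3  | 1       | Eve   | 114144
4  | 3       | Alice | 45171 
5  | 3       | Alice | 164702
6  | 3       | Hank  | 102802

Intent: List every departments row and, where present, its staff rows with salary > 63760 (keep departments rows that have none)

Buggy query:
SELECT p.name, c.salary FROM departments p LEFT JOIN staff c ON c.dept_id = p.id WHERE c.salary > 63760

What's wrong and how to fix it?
Bug: A WHERE condition on the right-hand table after LEFT JOIN drops unmatched parents

Fix: Move the right-table condition into the ON clause so unmatched parents are kept

Corrected query:
SELECT p.name, c.salary FROM departments p LEFT JOIN staff c ON c.dept_id = p.id AND c.salary > 63760

Result:
name        | salary
------------+-------
Marketing   | 78324 
Marketing   | 114144
Finance     | NULL  
Engineering | 102802
Engineering | 164702
Engineering | 175511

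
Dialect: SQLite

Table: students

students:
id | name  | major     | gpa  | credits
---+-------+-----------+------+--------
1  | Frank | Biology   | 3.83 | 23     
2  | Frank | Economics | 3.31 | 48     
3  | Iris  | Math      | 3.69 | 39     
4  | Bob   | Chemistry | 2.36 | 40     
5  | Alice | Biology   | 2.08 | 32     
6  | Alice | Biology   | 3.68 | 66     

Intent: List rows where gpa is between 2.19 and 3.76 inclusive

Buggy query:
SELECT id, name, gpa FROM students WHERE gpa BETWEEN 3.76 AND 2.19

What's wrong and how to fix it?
Bug: The bounds are reversed; BETWEEN a AND b requires a <= b to match anything

Fix: Swap the bounds so the smaller value comes first

Corrected query:
SELECT id, name, gpa FROM students WHERE gpa BETWEEN 2.19 AND 3.76

Result:
id | name  | gpa 
---+-------+-----
2  | Frank | 3.31
3  | Iris  | 3.69
4  | Bob   | 2.36
6  | Alice | 3.68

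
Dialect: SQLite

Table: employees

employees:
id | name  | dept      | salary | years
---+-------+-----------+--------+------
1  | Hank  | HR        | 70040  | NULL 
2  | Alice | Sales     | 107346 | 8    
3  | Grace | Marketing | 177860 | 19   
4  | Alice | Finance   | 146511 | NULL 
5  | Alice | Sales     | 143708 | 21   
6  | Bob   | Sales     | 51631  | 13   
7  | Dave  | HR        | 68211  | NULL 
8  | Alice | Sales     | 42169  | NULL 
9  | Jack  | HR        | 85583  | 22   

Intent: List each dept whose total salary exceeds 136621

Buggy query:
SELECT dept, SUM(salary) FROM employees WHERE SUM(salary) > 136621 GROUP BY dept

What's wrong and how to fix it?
Bug: SUM(salary) is an aggregate, but WHERE filters rows before aggregation

Fix: Move the aggregate condition to a HAVING clause

Corrected query:
SELECT dept, SUM(salary) FROM employees GROUP BY dept HAVING SUM(salary) > 136621

Result:
dept      | SUM(salary)
----------+------------
Finance   | 146511     
HR        | 223834     
Marketing | 177860     
Sales     | 344854     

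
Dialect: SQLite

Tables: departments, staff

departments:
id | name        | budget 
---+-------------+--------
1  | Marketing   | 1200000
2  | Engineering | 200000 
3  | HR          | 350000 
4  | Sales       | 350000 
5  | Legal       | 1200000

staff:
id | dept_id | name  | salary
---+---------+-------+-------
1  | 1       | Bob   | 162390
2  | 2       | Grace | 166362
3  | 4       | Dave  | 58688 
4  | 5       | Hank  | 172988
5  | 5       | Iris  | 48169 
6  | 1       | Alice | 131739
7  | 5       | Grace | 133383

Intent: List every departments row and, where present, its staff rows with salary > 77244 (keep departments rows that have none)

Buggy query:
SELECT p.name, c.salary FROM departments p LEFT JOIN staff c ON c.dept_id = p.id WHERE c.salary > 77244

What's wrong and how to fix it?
Bug: A WHERE condition on the right-hand table after LEFT JOIN drops unmatched parents

Fix: Move the right-table condition into the ON clause so unmatched parents are kept

Corrected query:
SELECT p.name, c.salary FROM departments p LEFT JOIN staff c ON c.dept_id = p.id AND c.salary > 77244

Result:
name        | salary
------------+-------
Marketing   | 131739
Marketing   | 162390
Engineering | 166362
HR          | NULL  
Sales       | NULL  
Legal       | 133383
Legal       | 172988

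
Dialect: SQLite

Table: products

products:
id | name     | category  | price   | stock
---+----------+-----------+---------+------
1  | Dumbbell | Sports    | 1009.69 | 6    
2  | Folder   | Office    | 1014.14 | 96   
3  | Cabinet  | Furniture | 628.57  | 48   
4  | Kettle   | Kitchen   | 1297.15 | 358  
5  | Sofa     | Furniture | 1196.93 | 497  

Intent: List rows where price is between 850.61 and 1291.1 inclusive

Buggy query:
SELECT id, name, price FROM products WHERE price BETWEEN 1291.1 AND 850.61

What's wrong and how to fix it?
Bug: BETWEEN expects the lower bound first; with 1291.1 AND 850.61 the range is empty

Fix: Swap the bounds so the smaller value comes first

Corrected query:
SELECT id, name, price FROM products WHERE price BETWEEN 850.61 AND 1291.1

Result:
id | name     | price  
---+----------+--------
1  | Dumbbell | 1009.69
2  | Folder   | 1014.14
5  | Sofa     | 1196.93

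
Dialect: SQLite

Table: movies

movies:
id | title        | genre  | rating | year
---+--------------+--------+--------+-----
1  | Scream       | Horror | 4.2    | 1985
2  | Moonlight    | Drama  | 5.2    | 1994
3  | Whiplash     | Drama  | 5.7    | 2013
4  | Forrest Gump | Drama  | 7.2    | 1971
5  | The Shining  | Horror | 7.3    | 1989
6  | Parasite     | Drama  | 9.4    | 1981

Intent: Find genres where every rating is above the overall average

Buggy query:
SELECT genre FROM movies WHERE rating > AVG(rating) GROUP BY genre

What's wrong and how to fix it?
Bug: WHERE evaluates per row before aggregation, so AVG() is unavailable

Fix: Compute the overall average in a scalar subquery and compare each group's MIN against it in HAVING

Corrected query:
SELECT genre FROM movies GROUP BY genre HAVING MIN(rating) > (SELECT AVG(rating) FROM movies)

Result:
(no rows)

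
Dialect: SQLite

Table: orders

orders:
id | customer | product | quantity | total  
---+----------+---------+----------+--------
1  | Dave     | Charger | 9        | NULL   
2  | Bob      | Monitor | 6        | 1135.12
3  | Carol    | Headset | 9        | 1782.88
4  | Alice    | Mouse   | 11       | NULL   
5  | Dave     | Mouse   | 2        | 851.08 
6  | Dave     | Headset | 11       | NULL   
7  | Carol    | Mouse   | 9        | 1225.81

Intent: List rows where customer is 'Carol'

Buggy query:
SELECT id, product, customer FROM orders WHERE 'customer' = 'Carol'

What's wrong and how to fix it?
Bug: 'customer' in single quotes is a string literal, not the column; the comparison is literal-vs-literal and never true

Fix: Remove the quotes around the column name (or use double quotes for an identifier)

Corrected query:
SELECT id, product, customer FROM orders WHERE customer = 'Carol'

Result:
id | product | customer
---+---------+---------
3  | Headset | Carol   
7  | Mouse   | Carol   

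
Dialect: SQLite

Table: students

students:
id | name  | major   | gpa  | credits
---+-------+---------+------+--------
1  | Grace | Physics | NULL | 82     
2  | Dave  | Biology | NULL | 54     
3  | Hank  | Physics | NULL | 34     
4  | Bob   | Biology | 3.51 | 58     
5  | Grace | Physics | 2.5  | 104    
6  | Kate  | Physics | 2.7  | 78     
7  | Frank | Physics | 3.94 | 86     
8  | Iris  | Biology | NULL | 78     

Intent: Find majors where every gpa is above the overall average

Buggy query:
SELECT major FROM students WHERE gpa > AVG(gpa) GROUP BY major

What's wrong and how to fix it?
Bug: WHERE evaluates per row before aggregation, so AVG() is unavailable

Fix: Compute the overall average in a scalar subquery and compare each group's MIN against it in HAVING

Corrected query:
SELECT major FROM students GROUP BY major HAVING MIN(gpa) > (SELECT AVG(gpa) FROM students)

Result:
major  
-------
Biology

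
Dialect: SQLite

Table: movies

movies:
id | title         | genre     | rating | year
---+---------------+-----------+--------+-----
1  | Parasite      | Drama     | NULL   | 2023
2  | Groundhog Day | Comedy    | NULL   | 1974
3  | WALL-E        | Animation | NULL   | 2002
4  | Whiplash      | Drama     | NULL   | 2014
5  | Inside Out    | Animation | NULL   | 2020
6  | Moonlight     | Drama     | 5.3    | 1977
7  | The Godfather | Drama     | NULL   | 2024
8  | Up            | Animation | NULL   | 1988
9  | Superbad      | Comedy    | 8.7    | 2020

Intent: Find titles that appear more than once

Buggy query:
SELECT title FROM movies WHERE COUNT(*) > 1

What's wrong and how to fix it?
Bug: WHERE can't reference COUNT(*); aggregates are computed after WHERE

Fix: Group first, then use HAVING for the count condition

Corrected query:
SELECT title FROM movies GROUP BY title HAVING COUNT(*) > 1

Result:
(no rows)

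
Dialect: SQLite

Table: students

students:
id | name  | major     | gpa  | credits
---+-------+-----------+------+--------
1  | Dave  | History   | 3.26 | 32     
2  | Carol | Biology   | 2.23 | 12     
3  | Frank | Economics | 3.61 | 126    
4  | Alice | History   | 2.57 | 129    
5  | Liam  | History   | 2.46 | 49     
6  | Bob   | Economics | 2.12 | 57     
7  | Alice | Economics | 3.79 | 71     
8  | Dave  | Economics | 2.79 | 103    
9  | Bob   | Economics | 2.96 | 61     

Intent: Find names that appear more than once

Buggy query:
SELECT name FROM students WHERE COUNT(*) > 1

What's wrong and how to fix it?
Bug: WHERE can't reference COUNT(*); aggregates are computed after WHERE

Fix: GROUP BY name, then filter groups with HAVING COUNT(*) > 1

Corrected query:
SELECT name FROM students GROUP BY name HAVING COUNT(*) > 1

Result:
name 
-----
Alice
Bob  
Dave 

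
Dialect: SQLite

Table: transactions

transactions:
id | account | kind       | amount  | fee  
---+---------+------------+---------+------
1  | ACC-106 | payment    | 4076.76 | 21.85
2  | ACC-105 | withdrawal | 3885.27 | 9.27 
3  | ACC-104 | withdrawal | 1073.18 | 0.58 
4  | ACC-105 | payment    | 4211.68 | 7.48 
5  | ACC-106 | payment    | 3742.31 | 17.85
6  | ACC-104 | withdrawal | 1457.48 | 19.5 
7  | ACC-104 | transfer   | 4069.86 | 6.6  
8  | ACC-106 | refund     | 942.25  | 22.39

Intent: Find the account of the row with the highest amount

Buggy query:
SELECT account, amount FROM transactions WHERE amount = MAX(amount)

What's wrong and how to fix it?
Bug: WHERE is evaluated per row; an aggregate over the whole table isn't defined there

Fix: Wrap MAX in a scalar subquery so WHERE compares against a single value

Corrected query:
SELECT account, amount FROM transactions WHERE amount = (SELECT MAX(amount) FROM transactions)

Result:
account | amount 
--------+--------
ACC-105 | 4211.68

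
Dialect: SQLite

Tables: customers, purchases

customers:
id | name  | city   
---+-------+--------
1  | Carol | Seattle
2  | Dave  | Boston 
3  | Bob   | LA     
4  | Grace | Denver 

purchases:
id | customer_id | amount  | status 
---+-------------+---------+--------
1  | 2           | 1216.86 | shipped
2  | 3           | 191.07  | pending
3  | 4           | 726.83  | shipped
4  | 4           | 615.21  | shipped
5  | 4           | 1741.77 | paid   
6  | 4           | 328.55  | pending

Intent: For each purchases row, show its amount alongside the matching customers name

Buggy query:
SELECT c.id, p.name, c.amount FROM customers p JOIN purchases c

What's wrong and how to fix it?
Bug: JOIN with no ON clause produces a cartesian product; every purchases row pairs with every customers row

Fix: Specify the join condition linking the foreign key to the parent id

Corrected query:
SELECT c.id, p.name, c.amount FROM customers p JOIN purchases c ON c.customer_id = p.id

Result:
id | name  | amount 
---+-------+--------
1  | Dave  | 1216.86
2  | Bob   | 191.07 
3  | Grace | 726.83 
4  | Grace | 615.21 
5  | Grace | 1741.77
6  | Grace | 328.55 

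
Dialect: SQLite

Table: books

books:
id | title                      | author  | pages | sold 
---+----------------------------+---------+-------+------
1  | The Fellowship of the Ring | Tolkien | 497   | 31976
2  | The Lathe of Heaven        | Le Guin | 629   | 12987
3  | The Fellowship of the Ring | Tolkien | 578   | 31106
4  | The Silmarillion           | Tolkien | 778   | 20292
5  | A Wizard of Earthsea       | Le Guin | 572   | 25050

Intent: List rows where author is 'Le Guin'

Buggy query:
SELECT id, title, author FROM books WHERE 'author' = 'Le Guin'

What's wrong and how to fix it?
Bug: Single quotes denote string literals in SQL; the column name is being compared as a constant string

Fix: Remove the quotes around the column name (or use double quotes for an identifier)

Corrected query:
SELECT id, title, author FROM books WHERE author = 'Le Guin'

Result:
id | title                | author 
---+----------------------+--------
2  | The Lathe of Heaven  | Le Guin
5  | A Wizard of Earthsea | Le Guin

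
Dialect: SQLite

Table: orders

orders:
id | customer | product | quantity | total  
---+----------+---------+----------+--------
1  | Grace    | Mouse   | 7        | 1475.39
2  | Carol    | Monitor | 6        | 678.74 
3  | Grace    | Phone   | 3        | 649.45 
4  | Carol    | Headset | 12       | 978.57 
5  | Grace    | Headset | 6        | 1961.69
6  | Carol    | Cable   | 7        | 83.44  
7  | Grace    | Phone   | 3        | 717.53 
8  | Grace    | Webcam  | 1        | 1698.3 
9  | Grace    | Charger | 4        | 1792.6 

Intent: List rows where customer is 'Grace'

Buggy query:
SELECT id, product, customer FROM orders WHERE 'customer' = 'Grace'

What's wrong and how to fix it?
Bug: Single quotes denote string literals in SQL; the column name is being compared as a constant string

Fix: Remove the quotes around the column name (or use double quotes for an identifier)

Corrected query:
SELECT id, product, customer FROM orders WHERE customer = 'Grace'

Result:
id | product | customer
---+---------+---------
1  | Mouse   | Grace   
3  | Phone   | Grace   
5  | Headset | Grace   
7  | Phone   | Grace   
8  | Webcam  | Grace   
9  | Charger | Grace   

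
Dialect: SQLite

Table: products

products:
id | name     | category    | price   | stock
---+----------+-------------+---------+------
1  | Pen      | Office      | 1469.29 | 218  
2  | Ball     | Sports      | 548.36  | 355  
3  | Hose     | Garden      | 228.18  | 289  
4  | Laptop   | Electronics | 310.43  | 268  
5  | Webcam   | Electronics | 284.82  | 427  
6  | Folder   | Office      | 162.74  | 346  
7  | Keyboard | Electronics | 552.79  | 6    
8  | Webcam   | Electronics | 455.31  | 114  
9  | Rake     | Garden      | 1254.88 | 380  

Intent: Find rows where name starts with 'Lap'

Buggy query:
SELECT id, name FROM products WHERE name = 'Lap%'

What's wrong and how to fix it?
Bug: '=' compares the literal string including the % character; pattern matching needs LIKE

Fix: Use LIKE for wildcard pattern matching

Corrected query:
SELECT id, name FROM products WHERE name LIKE 'Lap%'

Result:
id | name  
---+-------
4  | Laptop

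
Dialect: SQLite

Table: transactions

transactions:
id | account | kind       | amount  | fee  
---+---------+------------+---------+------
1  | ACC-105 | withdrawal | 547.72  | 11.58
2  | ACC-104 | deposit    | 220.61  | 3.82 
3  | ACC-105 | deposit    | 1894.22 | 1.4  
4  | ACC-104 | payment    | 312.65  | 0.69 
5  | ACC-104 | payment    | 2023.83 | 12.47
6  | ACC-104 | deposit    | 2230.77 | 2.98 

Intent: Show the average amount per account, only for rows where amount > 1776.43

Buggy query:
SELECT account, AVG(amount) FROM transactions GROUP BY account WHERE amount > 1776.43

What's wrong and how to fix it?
Bug: WHERE cannot follow GROUP BY

Fix: Place WHERE between FROM and GROUP BY

Corrected query:
SELECT account, AVG(amount) FROM transactions WHERE amount > 1776.43 GROUP BY account

Result:
account | AVG(amount)
--------+------------
ACC-104 | 2127.3     
ACC-105 | 1894.22    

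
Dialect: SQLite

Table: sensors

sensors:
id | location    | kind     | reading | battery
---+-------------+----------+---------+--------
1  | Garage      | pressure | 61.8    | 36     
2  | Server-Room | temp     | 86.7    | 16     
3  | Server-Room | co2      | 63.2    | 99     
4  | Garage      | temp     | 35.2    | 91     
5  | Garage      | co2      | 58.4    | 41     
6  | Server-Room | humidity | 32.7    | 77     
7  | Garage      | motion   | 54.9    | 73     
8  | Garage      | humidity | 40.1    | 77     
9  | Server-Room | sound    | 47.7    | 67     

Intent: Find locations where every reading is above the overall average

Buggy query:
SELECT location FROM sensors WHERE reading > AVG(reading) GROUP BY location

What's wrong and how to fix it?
Bug: WHERE evaluates per row before aggregation, so AVG() is unavailable

Fix: Use a subquery for AVG and a HAVING MIN(...) filter so the condition holds for every row in the group

Corrected query:
SELECT location FROM sensors GROUP BY location HAVING MIN(reading) > (SELECT AVG(reading) FROM sensors)

Result:
(no rows)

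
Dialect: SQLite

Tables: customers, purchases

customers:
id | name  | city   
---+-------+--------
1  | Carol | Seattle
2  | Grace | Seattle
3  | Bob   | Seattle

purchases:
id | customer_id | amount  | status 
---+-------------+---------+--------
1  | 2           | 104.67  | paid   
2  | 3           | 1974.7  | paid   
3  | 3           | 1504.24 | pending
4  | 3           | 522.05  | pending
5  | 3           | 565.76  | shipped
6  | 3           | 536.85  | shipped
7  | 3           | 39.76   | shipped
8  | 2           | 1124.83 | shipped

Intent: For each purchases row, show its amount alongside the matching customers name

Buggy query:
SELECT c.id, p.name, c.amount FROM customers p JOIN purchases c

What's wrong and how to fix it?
Bug: Missing join condition: each purchases row is matched to all customers rows instead of just its own

Fix: Add ON c.customer_id = p.id to the JOIN

Corrected query:
SELECT c.id, p.name, c.amount FROM customers p JOIN purchases c ON c.customer_id = p.id

Result:
id | name  | amount 
---+-------+--------
1  | Grace | 104.67 
2  | Bob   | 1974.7 
3  | Bob   | 1504.24
4  | Bob   | 522.05 
5  | Bob   | 565.76 
6  | Bob   | 536.85 
7  | Bob   | 39.76  
8  | Grace | 1124.83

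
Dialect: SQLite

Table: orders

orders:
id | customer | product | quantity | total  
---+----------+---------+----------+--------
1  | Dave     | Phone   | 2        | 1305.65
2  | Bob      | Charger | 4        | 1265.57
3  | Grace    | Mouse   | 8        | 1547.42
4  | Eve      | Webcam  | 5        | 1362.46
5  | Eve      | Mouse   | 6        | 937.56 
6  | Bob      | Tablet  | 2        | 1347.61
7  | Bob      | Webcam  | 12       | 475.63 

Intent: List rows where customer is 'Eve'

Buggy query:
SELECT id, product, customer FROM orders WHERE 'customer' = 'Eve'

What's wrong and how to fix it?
Bug: 'customer' in single quotes is a string literal, not the column; the comparison is literal-vs-literal and never true

Fix: Reference the column as customer without single quotes

Corrected query:
SELECT id, product, customer FROM orders WHERE customer = 'Eve'

Result:
id | product | customer
---+---------+---------
4  | Webcam  | Eve     
5  | Mouse   | Eve     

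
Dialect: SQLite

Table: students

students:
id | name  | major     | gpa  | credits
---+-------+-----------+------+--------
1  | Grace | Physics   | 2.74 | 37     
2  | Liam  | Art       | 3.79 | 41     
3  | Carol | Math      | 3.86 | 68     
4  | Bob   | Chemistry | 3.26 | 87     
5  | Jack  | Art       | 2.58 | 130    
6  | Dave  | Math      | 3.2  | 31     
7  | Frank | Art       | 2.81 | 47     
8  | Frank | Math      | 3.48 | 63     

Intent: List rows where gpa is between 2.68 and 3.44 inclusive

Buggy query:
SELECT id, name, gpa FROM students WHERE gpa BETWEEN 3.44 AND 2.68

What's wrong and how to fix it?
Bug: The bounds are reversed; BETWEEN a AND b requires a <= b to match anything

Fix: Write BETWEEN 2.68 AND 3.44

Corrected query:
SELECT id, name, gpa FROM students WHERE gpa BETWEEN 2.68 AND 3.44

Result:
id | name  | gpa 
---+-------+-----
1  | Grace | 2.74
4  | Bob   | 3.26
6  | Dave  | 3.2 
7  | Frank | 2.81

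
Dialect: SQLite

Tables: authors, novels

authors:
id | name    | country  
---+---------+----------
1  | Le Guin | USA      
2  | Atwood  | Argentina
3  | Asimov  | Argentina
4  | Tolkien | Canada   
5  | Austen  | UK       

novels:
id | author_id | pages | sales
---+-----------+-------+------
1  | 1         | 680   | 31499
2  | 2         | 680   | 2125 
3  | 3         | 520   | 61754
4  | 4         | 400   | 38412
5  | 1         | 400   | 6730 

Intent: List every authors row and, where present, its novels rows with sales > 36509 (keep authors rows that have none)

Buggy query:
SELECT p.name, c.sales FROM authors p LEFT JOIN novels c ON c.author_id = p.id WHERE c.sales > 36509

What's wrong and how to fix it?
Bug: A WHERE condition on the right-hand table after LEFT JOIN drops unmatched parents

Fix: Move the right-table condition into the ON clause so unmatched parents are kept

Corrected query:
SELECT p.name, c.sales FROM authors p LEFT JOIN novels c ON c.author_id = p.id AND c.sales > 36509

Result:
name    | sales
--------+------
Le Guin | NULL 
Atwood  | NULL 
Asimov  | 61754
Tolkien | 38412
Austen  | NULL 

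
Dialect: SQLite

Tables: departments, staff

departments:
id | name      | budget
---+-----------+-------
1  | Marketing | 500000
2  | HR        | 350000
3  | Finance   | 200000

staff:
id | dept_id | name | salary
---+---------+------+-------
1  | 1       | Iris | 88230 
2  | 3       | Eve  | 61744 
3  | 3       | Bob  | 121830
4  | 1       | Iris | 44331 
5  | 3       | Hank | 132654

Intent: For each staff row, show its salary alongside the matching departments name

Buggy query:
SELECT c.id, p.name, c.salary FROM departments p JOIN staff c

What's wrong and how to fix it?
Bug: JOIN with no ON clause produces a cartesian product; every staff row pairs with every departments row

Fix: Specify the join condition linking the foreign key to the parent id

Corrected query:
SELECT c.id, p.name, c.salary FROM departments p JOIN staff c ON c.dept_id = p.id

Result:
id | name      | salary
---+-----------+-------
1  | Marketing | 88230 
2  | Finance   | 61744 
3  | Finance   | 121830
4  | Marketing | 44331 
5  | Finance   | 132654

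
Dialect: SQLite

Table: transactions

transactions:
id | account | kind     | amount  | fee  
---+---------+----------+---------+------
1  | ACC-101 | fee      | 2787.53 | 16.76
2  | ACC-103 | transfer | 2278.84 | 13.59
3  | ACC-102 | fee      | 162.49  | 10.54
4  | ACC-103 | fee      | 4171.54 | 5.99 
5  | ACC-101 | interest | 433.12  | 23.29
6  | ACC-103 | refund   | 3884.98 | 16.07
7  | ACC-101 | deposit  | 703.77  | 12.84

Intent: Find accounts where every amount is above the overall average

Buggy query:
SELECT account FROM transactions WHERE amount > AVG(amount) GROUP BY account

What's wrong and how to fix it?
Bug: WHERE evaluates per row before aggregation, so AVG() is unavailable

Fix: Compute the overall average in a scalar subquery and compare each group's MIN against it in HAVING

Corrected query:
SELECT account FROM transactions GROUP BY account HAVING MIN(amount) > (SELECT AVG(amount) FROM transactions)

Result:
account
-------
ACC-103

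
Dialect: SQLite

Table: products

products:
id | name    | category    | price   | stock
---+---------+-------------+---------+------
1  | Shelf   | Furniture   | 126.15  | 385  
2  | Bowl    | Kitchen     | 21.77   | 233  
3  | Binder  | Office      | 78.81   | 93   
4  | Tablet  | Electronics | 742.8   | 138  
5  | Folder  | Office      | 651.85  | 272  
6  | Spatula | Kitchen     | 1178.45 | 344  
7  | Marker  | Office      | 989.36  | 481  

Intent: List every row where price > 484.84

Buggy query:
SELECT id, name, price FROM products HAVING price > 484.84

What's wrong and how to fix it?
Bug: This is a non-aggregate query (no GROUP BY, no aggregates), so in SQLite the HAVING clause is invalid here; a row-level condition belongs in WHERE

Fix: Replace HAVING with WHERE since the condition applies to individual rows

Corrected query:
SELECT id, name, price FROM products WHERE price > 484.84

Result:
id | name    | price  
---+---------+--------
4  | Tablet  | 742.8  
5  | Folder  | 651.85 
6  | Spatula | 1178.45
7  | Marker  | 989.36 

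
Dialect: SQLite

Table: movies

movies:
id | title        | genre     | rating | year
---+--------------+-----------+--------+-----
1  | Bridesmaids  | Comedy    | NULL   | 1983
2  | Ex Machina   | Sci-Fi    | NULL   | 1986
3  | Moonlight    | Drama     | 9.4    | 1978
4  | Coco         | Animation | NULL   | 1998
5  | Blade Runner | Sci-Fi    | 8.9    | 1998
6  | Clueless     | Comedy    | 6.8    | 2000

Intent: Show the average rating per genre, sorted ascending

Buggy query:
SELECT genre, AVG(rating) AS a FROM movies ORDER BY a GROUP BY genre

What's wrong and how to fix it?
Bug: GROUP BY must precede ORDER BY

Fix: Reorder: SELECT … FROM … GROUP BY … ORDER BY …

Corrected query:
SELECT genre, AVG(rating) AS a FROM movies GROUP BY genre ORDER BY a

Result:
genre     | a   
----------+-----
Animation | NULL
Comedy    | 6.8 
Sci-Fi    | 8.9 
Drama     | 9.4 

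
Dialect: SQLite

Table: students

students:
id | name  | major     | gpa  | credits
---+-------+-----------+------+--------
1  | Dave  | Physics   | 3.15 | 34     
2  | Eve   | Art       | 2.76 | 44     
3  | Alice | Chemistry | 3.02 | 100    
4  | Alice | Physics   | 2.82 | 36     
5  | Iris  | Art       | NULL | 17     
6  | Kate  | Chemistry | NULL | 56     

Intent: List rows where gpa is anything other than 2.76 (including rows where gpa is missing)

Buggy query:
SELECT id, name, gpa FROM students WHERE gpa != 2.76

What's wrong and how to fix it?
Bug: 'gpa != 2.76' is unknown when gpa is NULL, so NULL rows are silently excluded

Fix: Add an explicit OR gpa IS NULL to include the missing-value rows

Corrected query:
SELECT id, name, gpa FROM students WHERE gpa != 2.76 OR gpa IS NULL

Result:
id | name  | gpa 
---+-------+-----
1  | Dave  | 3.15
3  | Alice | 3.02
4  | Alice | 2.82
5  | Iris  | NULL
6  | Kate  | NULL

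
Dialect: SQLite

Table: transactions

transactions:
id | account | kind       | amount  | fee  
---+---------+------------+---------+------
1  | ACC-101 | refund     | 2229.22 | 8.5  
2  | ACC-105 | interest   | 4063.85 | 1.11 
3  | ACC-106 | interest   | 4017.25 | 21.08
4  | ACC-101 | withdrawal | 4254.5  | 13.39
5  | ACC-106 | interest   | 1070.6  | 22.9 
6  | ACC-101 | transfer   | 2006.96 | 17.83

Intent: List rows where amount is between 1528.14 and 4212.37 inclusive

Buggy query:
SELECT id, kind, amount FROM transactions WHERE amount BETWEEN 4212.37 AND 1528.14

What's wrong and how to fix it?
Bug: The bounds are reversed; BETWEEN a AND b requires a <= b to match anything

Fix: Swap the bounds so the smaller value comes first

Corrected query:
SELECT id, kind, amount FROM transactions WHERE amount BETWEEN 1528.14 AND 4212.37

Result:
id | kind     | amount 
---+----------+--------
1  | refund   | 2229.22
2  | interest | 4063.85
3  | interest | 4017.25
6  | transfer | 2006.96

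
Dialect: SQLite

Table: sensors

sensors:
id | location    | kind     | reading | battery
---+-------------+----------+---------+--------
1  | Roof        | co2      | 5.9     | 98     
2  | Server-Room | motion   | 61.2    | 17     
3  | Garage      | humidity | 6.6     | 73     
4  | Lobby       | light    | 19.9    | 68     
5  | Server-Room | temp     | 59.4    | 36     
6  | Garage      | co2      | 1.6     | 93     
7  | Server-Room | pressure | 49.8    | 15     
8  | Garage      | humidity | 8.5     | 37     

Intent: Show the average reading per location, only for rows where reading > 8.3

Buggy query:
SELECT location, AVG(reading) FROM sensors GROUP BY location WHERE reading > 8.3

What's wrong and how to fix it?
Bug: WHERE cannot follow GROUP BY

Fix: Place WHERE between FROM and GROUP BY

Corrected query:
SELECT location, AVG(reading) FROM sensors WHERE reading > 8.3 GROUP BY location

Result:
location    | AVG(reading)
------------+-------------
Garage      | 8.5         
Lobby       | 19.9        
Server-Room | 56.8        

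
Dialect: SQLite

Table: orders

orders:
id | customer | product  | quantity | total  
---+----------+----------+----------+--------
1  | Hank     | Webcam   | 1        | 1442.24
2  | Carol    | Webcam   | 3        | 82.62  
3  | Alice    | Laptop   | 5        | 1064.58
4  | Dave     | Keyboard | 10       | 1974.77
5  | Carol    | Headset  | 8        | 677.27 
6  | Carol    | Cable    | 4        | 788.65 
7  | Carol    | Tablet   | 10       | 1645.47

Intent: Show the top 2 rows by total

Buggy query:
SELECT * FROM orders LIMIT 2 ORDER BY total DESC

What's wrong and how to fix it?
Bug: LIMIT must come after ORDER BY

Fix: Sort with ORDER BY, then apply LIMIT

Corrected query:
SELECT * FROM orders ORDER BY total DESC LIMIT 2

Result:
id | customer | product  | quantity | total  
---+----------+----------+----------+--------
4  | Dave     | Keyboard | 10       | 1974.77
7  | Carol    | Tablet   | 10       | 1645.47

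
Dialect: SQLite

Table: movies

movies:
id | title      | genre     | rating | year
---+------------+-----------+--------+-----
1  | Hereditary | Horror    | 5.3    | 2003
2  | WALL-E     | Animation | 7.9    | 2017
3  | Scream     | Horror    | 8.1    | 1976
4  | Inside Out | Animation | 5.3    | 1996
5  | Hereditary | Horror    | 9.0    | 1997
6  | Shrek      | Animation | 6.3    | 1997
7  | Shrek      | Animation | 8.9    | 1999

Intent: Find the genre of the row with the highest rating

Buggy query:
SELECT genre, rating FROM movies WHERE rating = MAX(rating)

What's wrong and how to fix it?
Bug: MAX(rating) is an aggregate and cannot be used directly in WHERE

Fix: Wrap MAX in a scalar subquery so WHERE compares against a single value

Corrected query:
SELECT genre, rating FROM movies WHERE rating = (SELECT MAX(rating) FROM movies)

Result:
genre  | rating
-------+-------
Horror | 9     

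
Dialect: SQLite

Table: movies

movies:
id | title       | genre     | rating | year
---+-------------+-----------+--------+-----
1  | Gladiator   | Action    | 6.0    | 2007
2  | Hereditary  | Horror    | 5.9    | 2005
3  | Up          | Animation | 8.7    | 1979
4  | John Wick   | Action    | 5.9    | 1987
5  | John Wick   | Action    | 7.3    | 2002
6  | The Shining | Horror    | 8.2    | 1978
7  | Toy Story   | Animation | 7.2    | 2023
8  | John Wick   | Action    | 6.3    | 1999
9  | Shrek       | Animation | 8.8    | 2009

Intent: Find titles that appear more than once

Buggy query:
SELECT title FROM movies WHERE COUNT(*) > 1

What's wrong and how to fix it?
Bug: WHERE can't reference COUNT(*); aggregates are computed after WHERE

Fix: Group first, then use HAVING for the count condition

Corrected query:
SELECT title FROM movies GROUP BY title HAVING COUNT(*) > 1

Result:
title    
---------
John Wick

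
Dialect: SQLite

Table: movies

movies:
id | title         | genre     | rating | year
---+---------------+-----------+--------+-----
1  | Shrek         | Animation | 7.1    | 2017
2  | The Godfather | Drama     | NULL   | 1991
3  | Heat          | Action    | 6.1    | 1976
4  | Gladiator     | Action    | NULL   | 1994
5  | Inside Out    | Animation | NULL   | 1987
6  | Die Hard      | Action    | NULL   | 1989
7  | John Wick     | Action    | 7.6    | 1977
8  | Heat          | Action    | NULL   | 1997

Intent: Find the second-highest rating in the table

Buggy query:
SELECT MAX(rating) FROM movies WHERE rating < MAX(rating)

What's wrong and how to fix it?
Bug: MAX(rating) on the right of the comparison is an aggregate-in-WHERE error

Fix: Put the inner MAX in a scalar subquery

Corrected query:
SELECT MAX(rating) FROM movies WHERE rating < (SELECT MAX(rating) FROM movies)

Result:
MAX(rating)
-----------
7.1        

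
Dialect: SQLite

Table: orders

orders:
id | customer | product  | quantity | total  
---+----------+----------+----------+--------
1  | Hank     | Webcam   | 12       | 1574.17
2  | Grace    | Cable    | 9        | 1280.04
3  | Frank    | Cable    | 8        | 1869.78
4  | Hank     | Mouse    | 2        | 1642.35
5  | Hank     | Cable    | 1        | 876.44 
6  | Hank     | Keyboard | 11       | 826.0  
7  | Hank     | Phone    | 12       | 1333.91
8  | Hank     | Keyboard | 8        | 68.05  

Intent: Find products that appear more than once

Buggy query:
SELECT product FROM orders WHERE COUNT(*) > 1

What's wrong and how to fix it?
Bug: WHERE can't reference COUNT(*); aggregates are computed after WHERE

Fix: Group first, then use HAVING for the count condition

Corrected query:
SELECT product FROM orders GROUP BY product HAVING COUNT(*) > 1

Result:
product 
--------
Cable   
Keyboard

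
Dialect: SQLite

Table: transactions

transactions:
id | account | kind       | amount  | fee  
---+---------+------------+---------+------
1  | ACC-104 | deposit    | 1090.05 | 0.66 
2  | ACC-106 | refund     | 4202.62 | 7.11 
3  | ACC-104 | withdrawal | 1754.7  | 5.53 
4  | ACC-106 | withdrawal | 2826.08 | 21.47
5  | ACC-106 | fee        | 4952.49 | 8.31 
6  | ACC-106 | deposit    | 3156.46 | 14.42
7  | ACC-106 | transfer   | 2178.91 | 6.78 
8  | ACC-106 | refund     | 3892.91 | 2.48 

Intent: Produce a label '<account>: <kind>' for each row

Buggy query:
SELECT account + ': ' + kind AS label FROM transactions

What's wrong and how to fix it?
Bug: SQLite uses || for string concatenation; + coerces text to numbers (yielding 0)

Fix: Replace + with || to concatenate text

Corrected query:
SELECT account || ': ' || kind AS label FROM transactions

Result:
label              
-------------------
ACC-104: deposit   
ACC-106: refund    
ACC-104: withdrawal
ACC-106: withdrawal
ACC-106: fee       
ACC-106: deposit   
ACC-106: transfer  
ACC-106: refund    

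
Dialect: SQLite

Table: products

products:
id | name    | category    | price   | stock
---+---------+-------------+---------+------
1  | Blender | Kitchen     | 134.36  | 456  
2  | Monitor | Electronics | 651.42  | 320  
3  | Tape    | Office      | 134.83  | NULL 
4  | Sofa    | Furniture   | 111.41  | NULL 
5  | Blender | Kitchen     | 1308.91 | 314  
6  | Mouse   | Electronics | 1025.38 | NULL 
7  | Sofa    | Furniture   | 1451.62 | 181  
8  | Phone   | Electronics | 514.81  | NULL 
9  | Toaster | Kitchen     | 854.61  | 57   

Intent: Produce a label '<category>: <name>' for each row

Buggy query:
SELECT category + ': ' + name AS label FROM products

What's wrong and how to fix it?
Bug: SQLite uses || for string concatenation; + coerces text to numbers (yielding 0)

Fix: Replace + with || to concatenate text

Corrected query:
SELECT category || ': ' || name AS label FROM products

Result:
label               
--------------------
Kitchen: Blender    
Electronics: Monitor
Office: Tape        
Furniture: Sofa     
Kitchen: Blender    
Electronics: Mouse  
Furniture: Sofa     
Electronics: Phone  
Kitchen: Toaster    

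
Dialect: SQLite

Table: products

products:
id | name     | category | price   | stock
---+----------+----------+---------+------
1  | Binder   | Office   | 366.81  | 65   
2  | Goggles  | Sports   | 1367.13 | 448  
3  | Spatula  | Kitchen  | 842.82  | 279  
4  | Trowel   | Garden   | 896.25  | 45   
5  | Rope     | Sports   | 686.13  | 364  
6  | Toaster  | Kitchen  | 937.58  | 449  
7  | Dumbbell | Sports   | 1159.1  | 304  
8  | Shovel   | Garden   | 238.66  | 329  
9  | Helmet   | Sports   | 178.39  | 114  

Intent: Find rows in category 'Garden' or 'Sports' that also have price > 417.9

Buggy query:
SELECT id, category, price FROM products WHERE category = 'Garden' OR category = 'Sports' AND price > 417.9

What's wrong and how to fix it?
Bug: Without parentheses, AND is evaluated before OR, so the price filter only applies to the 'Sports' branch

Fix: Group the OR with parentheses (or use IN), then AND the threshold

Corrected query:
SELECT id, category, price FROM products WHERE (category = 'Garden' OR category = 'Sports') AND price > 417.9

Result:
id | category | price  
---+----------+--------
2  | Sports   | 1367.13
4  | Garden   | 896.25 
5  | Sports   | 686.13 
7  | Sports   | 1159.1 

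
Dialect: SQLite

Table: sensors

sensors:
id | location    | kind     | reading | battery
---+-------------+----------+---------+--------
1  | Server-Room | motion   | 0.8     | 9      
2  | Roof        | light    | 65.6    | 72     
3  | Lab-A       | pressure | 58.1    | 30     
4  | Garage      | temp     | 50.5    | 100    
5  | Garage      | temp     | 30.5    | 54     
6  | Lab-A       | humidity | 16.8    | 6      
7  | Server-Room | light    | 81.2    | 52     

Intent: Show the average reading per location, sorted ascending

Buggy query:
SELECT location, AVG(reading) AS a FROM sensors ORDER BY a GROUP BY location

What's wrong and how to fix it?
Bug: GROUP BY must precede ORDER BY

Fix: Reorder: SELECT … FROM … GROUP BY … ORDER BY …

Corrected query:
SELECT location, AVG(reading) AS a FROM sensors GROUP BY location ORDER BY a

Result:
location    | a    
------------+------
Lab-A       | 37.45
Garage      | 40.5 
Server-Room | 41   
Roof        | 65.6 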